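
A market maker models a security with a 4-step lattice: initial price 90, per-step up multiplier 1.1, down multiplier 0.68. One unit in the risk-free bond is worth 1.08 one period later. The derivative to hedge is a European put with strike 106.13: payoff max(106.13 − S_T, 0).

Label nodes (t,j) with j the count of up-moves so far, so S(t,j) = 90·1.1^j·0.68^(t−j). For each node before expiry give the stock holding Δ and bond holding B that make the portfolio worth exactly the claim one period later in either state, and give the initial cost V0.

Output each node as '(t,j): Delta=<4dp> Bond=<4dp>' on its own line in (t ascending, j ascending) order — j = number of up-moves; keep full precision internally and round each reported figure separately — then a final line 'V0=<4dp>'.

(0,0): Delta=-0.5349 Bond=51.6516
(1,0): Delta=-1.0000 Bond=84.2494
(1,1): Delta=-0.5205 Bond=54.3605
(2,0): Delta=-1.0000 Bond=90.9894
(2,1): Delta=-1.0000 Bond=90.9894
(2,2): Delta=-0.5057 Bond=57.0953
(3,0): Delta=-1.0000 Bond=98.2685
(3,1): Delta=-1.0000 Bond=98.2685
(3,2): Delta=-1.0000 Bond=98.2685
(3,3): Delta=-0.4904 Bond=59.8326
V0=3.5129

The replicating-portfolio and risk-neutral prices coincide; use p* = (1.08−0.68)/(1.1−0.68) = 0.9524 for the latter.
Terminal values V(4,·): V(4,0)=86.8868, V(4,1)=75.0012, V(4,2)=55.7746, V(4,3)=24.6728, V(4,4)=0.0000
  t=3,j=0: stock 28.2989 → up 31.1288 (V=75.0012), down 19.2432 (V=86.8868). Price 69.9696; hedge Δ=-1.0000, bond B=98.2685.
  t=3,j=1: stock 45.7776 → up 50.3554 (V=55.7746), down 31.1288 (V=75.0012). Price 52.4909; hedge Δ=-1.0000, bond B=98.2685.
  t=3,j=2: stock 74.0520 → up 81.4572 (V=24.6728), down 50.3554 (V=55.7746). Price 24.2165; hedge Δ=-1.0000, bond B=98.2685.
  t=3,j=3: stock 119.7900 → up 131.7690 (V=0.0000), down 81.4572 (V=24.6728). Price 1.0879; hedge Δ=-0.4904, bond B=59.8326.
  t=2,j=0: stock 41.6160 → up 45.7776 (V=52.4909), down 28.2989 (V=69.9696). Price 49.3734; hedge Δ=-1.0000, bond B=90.9894.
  t=2,j=1: stock 67.3200 → up 74.0520 (V=24.2165), down 45.7776 (V=52.4909). Price 23.6694; hedge Δ=-1.0000, bond B=90.9894.
  t=2,j=2: stock 108.9000 → up 119.7900 (V=1.0879), down 74.0520 (V=24.2165). Price 2.0271; hedge Δ=-0.5057, bond B=57.0953.
  t=1,j=0: stock 61.2000 → up 67.3200 (V=23.6694), down 41.6160 (V=49.3734). Price 23.0494; hedge Δ=-1.0000, bond B=84.2494.
  t=1,j=1: stock 99.0000 → up 108.9000 (V=2.0271), down 67.3200 (V=23.6694). Price 2.8312; hedge Δ=-0.5205, bond B=54.3605.
  t=0,j=0: stock 90.0000 → up 99.0000 (V=2.8312), down 61.2000 (V=23.0494). Price 3.5129; hedge Δ=-0.5349, bond B=51.6516.
Root portfolio cost Δ·90+B reproduces V0=3.5129.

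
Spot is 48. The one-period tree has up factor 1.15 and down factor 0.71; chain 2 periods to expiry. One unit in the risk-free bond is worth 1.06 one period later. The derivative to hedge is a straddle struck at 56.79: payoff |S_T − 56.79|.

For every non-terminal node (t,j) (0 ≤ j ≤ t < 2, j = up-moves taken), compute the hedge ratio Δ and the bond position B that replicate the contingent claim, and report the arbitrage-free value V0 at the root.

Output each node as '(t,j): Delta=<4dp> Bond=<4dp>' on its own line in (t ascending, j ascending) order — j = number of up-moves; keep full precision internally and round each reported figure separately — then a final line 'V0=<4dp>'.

Risk-neutral probability p* = (R−d)/(u−d) = (1.06−0.71)/(1.15−0.71) = 0.7955.
Terminal payoffs: V(2,0)=32.5932, V(2,1)=17.5980, V(2,2)=6.6900
Node (1,0) S=34.0800: V=(p*·17.5980+(1−p*)·32.5932)/1.06=19.4955; Δ=(17.5980−32.5932)/(39.1920−24.1968)=-1.0000; B=V−Δ·S=53.5755
Node (1,1) S=55.2000: V=(p*·6.6900+(1−p*)·17.5980)/1.06=8.4162; Δ=(6.6900−17.5980)/(63.4800−39.1920)=-0.4491; B=V−Δ·S=33.2071
Node (0,0) S=48.0000: V=(p*·8.4162+(1−p*)·19.4955)/1.06=10.0778; Δ=(8.4162−19.4955)/(55.2000−34.0800)=-0.5246; B=V−Δ·S=35.2579
Check: Δ(0,0)·S0 + B(0,0) = 10.0778 = V0.

(0,0): Delta=-0.5246 Bond=35.2579
(1,0): Delta=-1.0000 Bond=53.5755
(1,1): Delta=-0.4491 Bond=33.2071
V0=10.0778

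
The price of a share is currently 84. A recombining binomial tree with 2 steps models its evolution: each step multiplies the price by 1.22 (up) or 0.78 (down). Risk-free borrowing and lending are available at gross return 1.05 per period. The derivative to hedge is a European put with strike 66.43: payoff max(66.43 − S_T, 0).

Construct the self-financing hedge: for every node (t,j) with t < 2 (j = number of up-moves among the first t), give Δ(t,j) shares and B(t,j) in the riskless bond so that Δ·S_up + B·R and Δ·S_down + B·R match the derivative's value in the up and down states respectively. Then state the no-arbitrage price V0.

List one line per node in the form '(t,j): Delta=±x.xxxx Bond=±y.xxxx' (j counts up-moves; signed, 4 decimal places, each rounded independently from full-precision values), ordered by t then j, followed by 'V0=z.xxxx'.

Since d<R<u, set p* = (R−d)/(u−d) = 0.6136; price each node as the discounted p*-expectation of its children.
Terminal payoffs: V(2,0)=15.3244, V(2,1)=0.0000, V(2,2)=0.0000
(1,0): S=65.5200. Δ = (V_up−V_dn)/(S_up−S_dn) = (0.0000−15.3244)/(79.9344−51.1056) = -0.5316. V = [p*·0.0000 + (1−p*)·15.3244]/1.05 = 5.6388. B = V − Δ·S = 40.4670.
(1,1): S=102.4800. Δ = (V_up−V_dn)/(S_up−S_dn) = (0.0000−0.0000)/(125.0256−79.9344) = 0.0000. V = [p*·0.0000 + (1−p*)·0.0000]/1.05 = 0.0000. B = V − Δ·S = 0.0000.
(0,0): S=84.0000. Δ = (V_up−V_dn)/(S_up−S_dn) = (0.0000−5.6388)/(102.4800−65.5200) = -0.1526. V = [p*·0.0000 + (1−p*)·5.6388]/1.05 = 2.0749. B = V − Δ·S = 14.8905.
Each (Δ,B) replicates both successor values, so the strategy is self-financing and V0 is arbitrage-free.

(0,0): Delta=-0.1526 Bond=14.8905
(1,0): Delta=-0.5316 Bond=40.4670
(1,1): Delta=0.0000 Bond=0.0000
V0=2.0749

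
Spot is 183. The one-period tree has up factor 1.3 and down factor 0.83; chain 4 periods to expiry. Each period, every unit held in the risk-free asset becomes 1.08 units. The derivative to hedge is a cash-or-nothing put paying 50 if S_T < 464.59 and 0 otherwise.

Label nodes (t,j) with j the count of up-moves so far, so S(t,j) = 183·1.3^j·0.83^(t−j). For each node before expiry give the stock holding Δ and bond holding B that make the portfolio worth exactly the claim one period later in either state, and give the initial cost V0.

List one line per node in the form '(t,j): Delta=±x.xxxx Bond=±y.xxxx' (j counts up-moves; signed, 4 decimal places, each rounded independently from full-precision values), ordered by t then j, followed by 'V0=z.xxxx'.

(0,0): Delta=-0.0695 Bond=46.5190
(1,0): Delta=0.0000 Bond=39.6916
(1,1): Delta=-0.1085 Bond=59.5235
(2,0): Delta=0.0000 Bond=42.8669
(2,1): Delta=0.0000 Bond=42.8669
(2,2): Delta=-0.1694 Bond=83.1335
(3,0): Delta=0.0000 Bond=46.2963
(3,1): Delta=0.0000 Bond=46.2963
(3,2): Delta=0.0000 Bond=46.2963
(3,3): Delta=-0.2646 Bond=128.0536
V0=33.8095

No-arbitrage ⇒ martingale measure with p* = (R−d)/(u−d) = 0.5319.
Terminal values V(4,·): V(4,0)=50.0000, V(4,1)=50.0000, V(4,2)=50.0000, V(4,3)=50.0000, V(4,4)=0.0000
  t=3,j=0: stock 104.6370 → up 136.0281 (V=50.0000), down 86.8487 (V=50.0000). Price 46.2963; hedge Δ=0.0000, bond B=46.2963.
  t=3,j=1: stock 163.8893 → up 213.0561 (V=50.0000), down 136.0281 (V=50.0000). Price 46.2963; hedge Δ=0.0000, bond B=46.2963.
  t=3,j=2: stock 256.6941 → up 333.7023 (V=50.0000), down 213.0561 (V=50.0000). Price 46.2963; hedge Δ=0.0000, bond B=46.2963.
  t=3,j=3: stock 402.0510 → up 522.6663 (V=0.0000), down 333.7023 (V=50.0000). Price 21.6706; hedge Δ=-0.2646, bond B=128.0536.
  t=2,j=0: stock 126.0687 → up 163.8893 (V=46.2963), down 104.6370 (V=46.2963). Price 42.8669; hedge Δ=0.0000, bond B=42.8669.
  t=2,j=1: stock 197.4570 → up 256.6941 (V=46.2963), down 163.8893 (V=46.2963). Price 42.8669; hedge Δ=0.0000, bond B=42.8669.
  t=2,j=2: stock 309.2700 → up 402.0510 (V=21.6706), down 256.6941 (V=46.2963). Price 30.7384; hedge Δ=-0.1694, bond B=83.1335.
  t=1,j=0: stock 151.8900 → up 197.4570 (V=42.8669), down 126.0687 (V=42.8669). Price 39.6916; hedge Δ=0.0000, bond B=39.6916.
  t=1,j=1: stock 237.9000 → up 309.2700 (V=30.7384), down 197.4570 (V=42.8669). Price 33.7182; hedge Δ=-0.1085, bond B=59.5235.
  t=0,j=0: stock 183.0000 → up 237.9000 (V=33.7182), down 151.8900 (V=39.6916). Price 33.8095; hedge Δ=-0.0695, bond B=46.5190.
Each (Δ,B) replicates both successor values, so the strategy is self-financing and V0 is arbitrage-free.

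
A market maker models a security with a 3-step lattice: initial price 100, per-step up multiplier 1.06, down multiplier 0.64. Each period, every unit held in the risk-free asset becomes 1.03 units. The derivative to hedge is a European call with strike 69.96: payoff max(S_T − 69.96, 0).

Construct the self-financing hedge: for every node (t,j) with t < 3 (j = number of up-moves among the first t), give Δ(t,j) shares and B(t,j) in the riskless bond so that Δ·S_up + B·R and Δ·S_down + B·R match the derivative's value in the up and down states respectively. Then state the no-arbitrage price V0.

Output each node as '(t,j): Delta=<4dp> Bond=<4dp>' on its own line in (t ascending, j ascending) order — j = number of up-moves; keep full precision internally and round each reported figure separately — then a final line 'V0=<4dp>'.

(0,0): Delta=0.9190 Bond=-55.5646
(1,0): Delta=0.0654 Bond=-2.6013
(1,1): Delta=0.9587 Bond=-61.4338
(2,0): Delta=0.0000 Bond=0.0000
(2,1): Delta=0.0685 Bond=-2.8855
(2,2): Delta=1.0000 Bond=-67.9223
V0=36.3365

Since d<R<u, set p* = (R−d)/(u−d) = 0.9286; price each node as the discounted p*-expectation of its children.
Terminal payoffs: V(3,0)=0.0000, V(3,1)=0.0000, V(3,2)=1.9504, V(3,3)=49.1416
Node (2,0) S=40.9600: V=(p*·0.0000+(1−p*)·0.0000)/1.03=0.0000; Δ=(0.0000−0.0000)/(43.4176−26.2144)=0.0000; B=V−Δ·S=0.0000
Node (2,1) S=67.8400: V=(p*·1.9504+(1−p*)·0.0000)/1.03=1.7583; Δ=(1.9504−0.0000)/(71.9104−43.4176)=0.0685; B=V−Δ·S=-2.8855
Node (2,2) S=112.3600: V=(p*·49.1416+(1−p*)·1.9504)/1.03=44.4377; Δ=(49.1416−1.9504)/(119.1016−71.9104)=1.0000; B=V−Δ·S=-67.9223
Node (1,0) S=64.0000: V=(p*·1.7583+(1−p*)·0.0000)/1.03=1.5852; Δ=(1.7583−0.0000)/(67.8400−40.9600)=0.0654; B=V−Δ·S=-2.6013
Node (1,1) S=106.0000: V=(p*·44.4377+(1−p*)·1.7583)/1.03=40.1836; Δ=(44.4377−1.7583)/(112.3600−67.8400)=0.9587; B=V−Δ·S=-61.4338
Node (0,0) S=100.0000: V=(p*·40.1836+(1−p*)·1.5852)/1.03=36.3365; Δ=(40.1836−1.5852)/(106.0000−64.0000)=0.9190; B=V−Δ·S=-55.5646
Root portfolio cost Δ·100+B reproduces V0=36.3365.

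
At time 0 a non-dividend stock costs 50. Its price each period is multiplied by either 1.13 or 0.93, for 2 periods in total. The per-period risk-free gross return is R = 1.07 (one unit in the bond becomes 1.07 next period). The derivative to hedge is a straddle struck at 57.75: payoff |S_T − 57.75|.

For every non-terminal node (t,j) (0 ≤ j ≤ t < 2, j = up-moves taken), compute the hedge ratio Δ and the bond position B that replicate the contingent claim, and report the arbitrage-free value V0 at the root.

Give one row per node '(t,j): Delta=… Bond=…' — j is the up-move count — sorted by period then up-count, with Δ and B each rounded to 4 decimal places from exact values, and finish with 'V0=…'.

(0,0): Delta=-0.2025 Bond=15.7844
(1,0): Delta=-1.0000 Bond=53.9720
(1,1): Delta=0.0788 Bond=0.9967
V0=5.6582

The replicating-portfolio and risk-neutral prices coincide; use p* = (1.07−0.93)/(1.13−0.93) = 0.7000 for the latter.
At expiry t=2: V(2,0)=14.5050, V(2,1)=5.2050, V(2,2)=6.0950
(1,0): S=46.5000. Δ = (V_up−V_dn)/(S_up−S_dn) = (5.2050−14.5050)/(52.5450−43.2450) = -1.0000. V = [p*·5.2050 + (1−p*)·14.5050]/1.07 = 7.4720. B = V − Δ·S = 53.9720.
(1,1): S=56.5000. Δ = (V_up−V_dn)/(S_up−S_dn) = (6.0950−5.2050)/(63.8450−52.5450) = 0.0788. V = [p*·6.0950 + (1−p*)·5.2050]/1.07 = 5.4467. B = V − Δ·S = 0.9967.
(0,0): S=50.0000. Δ = (V_up−V_dn)/(S_up−S_dn) = (5.4467−7.4720)/(56.5000−46.5000) = -0.2025. V = [p*·5.4467 + (1−p*)·7.4720]/1.07 = 5.6582. B = V − Δ·S = 15.7844.
The time-0 hedge costs 5.6582, which is the no-arbitrage price.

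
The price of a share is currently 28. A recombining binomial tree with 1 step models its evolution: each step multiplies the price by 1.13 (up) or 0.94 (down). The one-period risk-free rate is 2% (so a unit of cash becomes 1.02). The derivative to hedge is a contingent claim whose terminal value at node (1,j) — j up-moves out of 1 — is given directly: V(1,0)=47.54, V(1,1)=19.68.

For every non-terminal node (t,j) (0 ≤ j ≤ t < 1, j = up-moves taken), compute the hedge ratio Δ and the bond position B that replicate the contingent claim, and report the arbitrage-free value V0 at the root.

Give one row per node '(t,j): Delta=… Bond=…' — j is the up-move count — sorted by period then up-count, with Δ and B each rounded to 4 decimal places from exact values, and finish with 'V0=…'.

Risk-neutral probability p* = (R−d)/(u−d) = (1.02−0.94)/(1.13−0.94) = 0.4211.
Terminal values V(1,·): V(1,0)=47.5400, V(1,1)=19.6800
Node (0,0) S=28.0000: V=(p*·19.6800+(1−p*)·47.5400)/1.02=35.1073; Δ=(19.6800−47.5400)/(31.6400−26.3200)=-5.2368; B=V−Δ·S=181.7389
The time-0 hedge costs 35.1073, which is the no-arbitrage price.

(0,0): Delta=-5.2368 Bond=181.7389
V0=35.1073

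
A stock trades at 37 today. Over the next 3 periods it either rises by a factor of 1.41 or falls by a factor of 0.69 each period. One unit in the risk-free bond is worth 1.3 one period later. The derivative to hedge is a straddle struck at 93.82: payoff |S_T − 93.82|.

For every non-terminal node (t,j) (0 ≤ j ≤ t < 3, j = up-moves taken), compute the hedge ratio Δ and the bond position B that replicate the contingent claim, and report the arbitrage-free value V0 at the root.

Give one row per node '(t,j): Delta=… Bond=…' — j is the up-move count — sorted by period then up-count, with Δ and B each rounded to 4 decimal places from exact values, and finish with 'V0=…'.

(0,0): Delta=-0.6844 Bond=36.5048
(1,0): Delta=-1.0000 Bond=55.5148
(1,1): Delta=-0.6565 Bond=46.0031
(2,0): Delta=-1.0000 Bond=72.1692
(2,1): Delta=-1.0000 Bond=72.1692
(2,2): Delta=-0.6262 Bond=57.5743
V0=11.1838

The replicating-portfolio and risk-neutral prices coincide; use p* = (1.3−0.69)/(1.41−0.69) = 0.8472 for the latter.
Terminal values V(3,·): V(3,0)=81.6652, V(3,1)=68.9819, V(3,2)=43.0638, V(3,3)=9.8992
  t=2,j=0: stock 17.6157 → up 24.8381 (V=68.9819), down 12.1548 (V=81.6652). Price 54.5535; hedge Δ=-1.0000, bond B=72.1692.
  t=2,j=1: stock 35.9973 → up 50.7562 (V=43.0638), down 24.8381 (V=68.9819). Price 36.1719; hedge Δ=-1.0000, bond B=72.1692.
  t=2,j=2: stock 73.5597 → up 103.7192 (V=9.8992), down 50.7562 (V=43.0638). Price 11.5123; hedge Δ=-0.6262, bond B=57.5743.
  t=1,j=0: stock 25.5300 → up 35.9973 (V=36.1719), down 17.6157 (V=54.5535). Price 29.9848; hedge Δ=-1.0000, bond B=55.5148.
  t=1,j=1: stock 52.1700 → up 73.5597 (V=11.5123), down 35.9973 (V=36.1719). Price 11.7537; hedge Δ=-0.6565, bond B=46.0031.
  t=0,j=0: stock 37.0000 → up 52.1700 (V=11.7537), down 25.5300 (V=29.9848). Price 11.1838; hedge Δ=-0.6844, bond B=36.5048.
Self-financing check: at every node Δ·S+B equals the discounted successor values.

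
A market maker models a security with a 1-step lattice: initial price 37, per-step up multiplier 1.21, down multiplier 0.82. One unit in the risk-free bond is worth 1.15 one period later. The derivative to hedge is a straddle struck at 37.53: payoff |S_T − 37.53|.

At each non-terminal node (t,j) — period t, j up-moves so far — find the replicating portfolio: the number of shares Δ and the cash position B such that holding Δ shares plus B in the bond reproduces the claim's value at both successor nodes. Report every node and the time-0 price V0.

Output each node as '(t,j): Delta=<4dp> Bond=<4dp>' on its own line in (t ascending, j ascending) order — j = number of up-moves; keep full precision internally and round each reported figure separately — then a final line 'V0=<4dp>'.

(0,0): Delta=0.0035 Bond=6.1608
V0=6.2890

Risk-neutral probability p* = (R−d)/(u−d) = (1.15−0.82)/(1.21−0.82) = 0.8462.
Payoff layer (t=1): V(1,0)=7.1900, V(1,1)=7.2400
Node (0,0) S=37.0000: V=(p*·7.2400+(1−p*)·7.1900)/1.15=6.2890; Δ=(7.2400−7.1900)/(44.7700−30.3400)=0.0035; B=V−Δ·S=6.1608
Root portfolio cost Δ·37+B reproduces V0=6.2890.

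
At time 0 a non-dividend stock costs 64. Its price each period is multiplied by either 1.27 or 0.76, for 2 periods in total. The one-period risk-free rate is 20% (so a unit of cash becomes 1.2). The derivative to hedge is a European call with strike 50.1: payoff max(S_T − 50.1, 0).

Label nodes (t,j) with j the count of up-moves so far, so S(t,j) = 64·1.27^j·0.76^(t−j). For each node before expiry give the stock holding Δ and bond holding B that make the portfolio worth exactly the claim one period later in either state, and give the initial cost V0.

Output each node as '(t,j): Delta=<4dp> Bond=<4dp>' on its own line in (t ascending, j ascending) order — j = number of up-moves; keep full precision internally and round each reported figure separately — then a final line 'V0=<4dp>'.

Risk-neutral probability p* = (R−d)/(u−d) = (1.2−0.76)/(1.27−0.76) = 0.8627.
Terminal values V(2,·): V(2,0)=0.0000, V(2,1)=11.6728, V(2,2)=53.1256
(1,0): S=48.6400. Δ = (V_up−V_dn)/(S_up−S_dn) = (11.6728−0.0000)/(61.7728−36.9664) = 0.4706. V = [p*·11.6728 + (1−p*)·0.0000]/1.2 = 8.3922. B = V − Δ·S = -14.4956.
(1,1): S=81.2800. Δ = (V_up−V_dn)/(S_up−S_dn) = (53.1256−11.6728)/(103.2256−61.7728) = 1.0000. V = [p*·53.1256 + (1−p*)·11.6728]/1.2 = 39.5300. B = V − Δ·S = -41.7500.
(0,0): S=64.0000. Δ = (V_up−V_dn)/(S_up−S_dn) = (39.5300−8.3922)/(81.2800−48.6400) = 0.9540. V = [p*·39.5300 + (1−p*)·8.3922]/1.2 = 29.3802. B = V − Δ·S = -31.6743.
Each (Δ,B) replicates both successor values, so the strategy is self-financing and V0 is arbitrage-free.

(0,0): Delta=0.9540 Bond=-31.6743
(1,0): Delta=0.4706 Bond=-14.4956
(1,1): Delta=1.0000 Bond=-41.7500
V0=29.3802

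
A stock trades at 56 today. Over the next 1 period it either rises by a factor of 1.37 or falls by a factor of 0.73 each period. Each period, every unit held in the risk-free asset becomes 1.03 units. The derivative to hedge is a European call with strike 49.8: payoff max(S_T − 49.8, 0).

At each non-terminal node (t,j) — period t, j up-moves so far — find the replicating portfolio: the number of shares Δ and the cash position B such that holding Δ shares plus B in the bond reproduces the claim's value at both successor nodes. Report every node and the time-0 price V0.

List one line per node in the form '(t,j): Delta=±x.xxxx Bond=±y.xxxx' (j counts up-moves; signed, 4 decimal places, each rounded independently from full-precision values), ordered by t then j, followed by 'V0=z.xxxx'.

No-arbitrage ⇒ martingale measure with p* = (R−d)/(u−d) = 0.4688.
Terminal payoffs: V(1,0)=0.0000, V(1,1)=26.9200
Node (0,0) S=56.0000: V=(p*·26.9200+(1−p*)·0.0000)/1.03=12.2512; Δ=(26.9200−0.0000)/(76.7200−40.8800)=0.7511; B=V−Δ·S=-29.8113
Root portfolio cost Δ·56+B reproduces V0=12.2512.

(0,0): Delta=0.7511 Bond=-29.8113
V0=12.2512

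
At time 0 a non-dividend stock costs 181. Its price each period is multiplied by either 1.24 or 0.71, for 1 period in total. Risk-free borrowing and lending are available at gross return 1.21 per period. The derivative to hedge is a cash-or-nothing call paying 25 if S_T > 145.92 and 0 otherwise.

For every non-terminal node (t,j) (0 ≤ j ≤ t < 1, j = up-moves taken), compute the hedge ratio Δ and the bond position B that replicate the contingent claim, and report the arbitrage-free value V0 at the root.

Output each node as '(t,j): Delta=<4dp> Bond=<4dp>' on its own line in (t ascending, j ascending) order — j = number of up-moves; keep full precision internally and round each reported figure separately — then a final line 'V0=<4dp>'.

Risk-neutral probability p* = (R−d)/(u−d) = (1.21−0.71)/(1.24−0.71) = 0.9434.
Payoff layer (t=1): V(1,0)=0.0000, V(1,1)=25.0000
Node (0,0) S=181.0000: V=(p*·25.0000+(1−p*)·0.0000)/1.21=19.4917; Δ=(25.0000−0.0000)/(224.4400−128.5100)=0.2606; B=V−Δ·S=-27.6782
Check: Δ(0,0)·S0 + B(0,0) = 19.4917 = V0.

(0,0): Delta=0.2606 Bond=-27.6782
V0=19.4917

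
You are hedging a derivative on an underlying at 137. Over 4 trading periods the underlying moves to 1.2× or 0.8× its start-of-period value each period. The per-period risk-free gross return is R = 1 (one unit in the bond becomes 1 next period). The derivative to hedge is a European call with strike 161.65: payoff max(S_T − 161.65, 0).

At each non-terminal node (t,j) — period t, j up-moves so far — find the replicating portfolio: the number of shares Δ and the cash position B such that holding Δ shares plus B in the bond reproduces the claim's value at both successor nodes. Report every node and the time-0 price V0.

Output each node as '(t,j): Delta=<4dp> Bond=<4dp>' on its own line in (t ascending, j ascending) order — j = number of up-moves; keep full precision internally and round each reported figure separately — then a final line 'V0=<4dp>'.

(0,0): Delta=0.4058 Bond=-41.0103
(1,0): Delta=0.1582 Bond=-13.8694
(1,1): Delta=0.5709 Bond=-68.1513
(2,0): Delta=0.0000 Bond=0.0000
(2,1): Delta=0.2636 Bond=-27.7388
(2,2): Delta=0.7758 Bond=-108.5638
(3,0): Delta=0.0000 Bond=0.0000
(3,1): Delta=0.0000 Bond=0.0000
(3,2): Delta=0.4394 Bond=-55.4776
(3,3): Delta=1.0000 Bond=-161.6500
V0=14.5868

Risk-neutral probability p* = (R−d)/(u−d) = (1−0.8)/(1.2−0.8) = 0.5000.
At expiry t=4: V(4,0)=0.0000, V(4,1)=0.0000, V(4,2)=0.0000, V(4,3)=27.7388, V(4,4)=122.4332
(3,0): S=70.1440. Δ = (V_up−V_dn)/(S_up−S_dn) = (0.0000−0.0000)/(84.1728−56.1152) = 0.0000. V = [p*·0.0000 + (1−p*)·0.0000]/1 = 0.0000. B = V − Δ·S = 0.0000.
(3,1): S=105.2160. Δ = (V_up−V_dn)/(S_up−S_dn) = (0.0000−0.0000)/(126.2592−84.1728) = 0.0000. V = [p*·0.0000 + (1−p*)·0.0000]/1 = 0.0000. B = V − Δ·S = 0.0000.
(3,2): S=157.8240. Δ = (V_up−V_dn)/(S_up−S_dn) = (27.7388−0.0000)/(189.3888−126.2592) = 0.4394. V = [p*·27.7388 + (1−p*)·0.0000]/1 = 13.8694. B = V − Δ·S = -55.4776.
(3,3): S=236.7360. Δ = (V_up−V_dn)/(S_up−S_dn) = (122.4332−27.7388)/(284.0832−189.3888) = 1.0000. V = [p*·122.4332 + (1−p*)·27.7388]/1 = 75.0860. B = V − Δ·S = -161.6500.
(2,0): S=87.6800. Δ = (V_up−V_dn)/(S_up−S_dn) = (0.0000−0.0000)/(105.2160−70.1440) = 0.0000. V = [p*·0.0000 + (1−p*)·0.0000]/1 = 0.0000. B = V − Δ·S = 0.0000.
(2,1): S=131.5200. Δ = (V_up−V_dn)/(S_up−S_dn) = (13.8694−0.0000)/(157.8240−105.2160) = 0.2636. V = [p*·13.8694 + (1−p*)·0.0000]/1 = 6.9347. B = V − Δ·S = -27.7388.
(2,2): S=197.2800. Δ = (V_up−V_dn)/(S_up−S_dn) = (75.0860−13.8694)/(236.7360−157.8240) = 0.7758. V = [p*·75.0860 + (1−p*)·13.8694]/1 = 44.4777. B = V − Δ·S = -108.5638.
(1,0): S=109.6000. Δ = (V_up−V_dn)/(S_up−S_dn) = (6.9347−0.0000)/(131.5200−87.6800) = 0.1582. V = [p*·6.9347 + (1−p*)·0.0000]/1 = 3.4673. B = V − Δ·S = -13.8694.
(1,1): S=164.4000. Δ = (V_up−V_dn)/(S_up−S_dn) = (44.4777−6.9347)/(197.2800−131.5200) = 0.5709. V = [p*·44.4777 + (1−p*)·6.9347]/1 = 25.7062. B = V − Δ·S = -68.1513.
(0,0): S=137.0000. Δ = (V_up−V_dn)/(S_up−S_dn) = (25.7062−3.4673)/(164.4000−109.6000) = 0.4058. V = [p*·25.7062 + (1−p*)·3.4673]/1 = 14.5868. B = V − Δ·S = -41.0103.
Check: Δ(0,0)·S0 + B(0,0) = 14.5868 = V0.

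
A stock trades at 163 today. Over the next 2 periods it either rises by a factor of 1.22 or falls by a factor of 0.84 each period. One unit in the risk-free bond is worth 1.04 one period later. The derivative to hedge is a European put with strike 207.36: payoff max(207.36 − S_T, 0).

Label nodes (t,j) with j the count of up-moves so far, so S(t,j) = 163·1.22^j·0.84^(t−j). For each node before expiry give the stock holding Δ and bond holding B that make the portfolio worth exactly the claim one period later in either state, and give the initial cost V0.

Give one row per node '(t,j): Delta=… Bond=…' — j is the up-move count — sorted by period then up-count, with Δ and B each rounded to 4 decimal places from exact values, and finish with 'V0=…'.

The replicating-portfolio and risk-neutral prices coincide; use p* = (1.04−0.84)/(1.22−0.84) = 0.5263 for the latter.
Payoff layer (t=2): V(2,0)=92.3472, V(2,1)=40.3176, V(2,2)=0.0000
Node (1,0) S=136.9200: V=(p*·40.3176+(1−p*)·92.3472)/1.04=62.4646; Δ=(40.3176−92.3472)/(167.0424−115.0128)=-1.0000; B=V−Δ·S=199.3846
Node (1,1) S=198.8600: V=(p*·0.0000+(1−p*)·40.3176)/1.04=18.3633; Δ=(0.0000−40.3176)/(242.6092−167.0424)=-0.5335; B=V−Δ·S=124.4622
Node (0,0) S=163.0000: V=(p*·18.3633+(1−p*)·62.4646)/1.04=37.7436; Δ=(18.3633−62.4646)/(198.8600−136.9200)=-0.7120; B=V−Δ·S=153.7998
Each (Δ,B) replicates both successor values, so the strategy is self-financing and V0 is arbitrage-free.

(0,0): Delta=-0.7120 Bond=153.7998
(1,0): Delta=-1.0000 Bond=199.3846
(1,1): Delta=-0.5335 Bond=124.4622
V0=37.7436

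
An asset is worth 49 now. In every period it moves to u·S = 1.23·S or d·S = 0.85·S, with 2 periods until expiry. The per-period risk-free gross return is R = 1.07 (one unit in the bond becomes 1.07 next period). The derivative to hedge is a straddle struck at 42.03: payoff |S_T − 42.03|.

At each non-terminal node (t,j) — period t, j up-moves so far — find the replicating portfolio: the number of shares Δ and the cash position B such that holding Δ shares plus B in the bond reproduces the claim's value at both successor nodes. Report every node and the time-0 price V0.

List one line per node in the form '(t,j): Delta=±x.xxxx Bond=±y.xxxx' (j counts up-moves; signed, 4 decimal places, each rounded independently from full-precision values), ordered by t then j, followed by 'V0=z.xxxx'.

The replicating-portfolio and risk-neutral prices coincide; use p* = (1.07−0.85)/(1.23−0.85) = 0.5789 for the latter.
Terminal payoffs: V(2,0)=6.6275, V(2,1)=9.1995, V(2,2)=32.1021
  t=1,j=0: stock 41.6500 → up 51.2295 (V=9.1995), down 35.4025 (V=6.6275). Price 7.5856; hedge Δ=0.1625, bond B=0.8171.
  t=1,j=1: stock 60.2700 → up 74.1321 (V=32.1021), down 51.2295 (V=9.1995). Price 20.9896; hedge Δ=1.0000, bond B=-39.2804.
  t=0,j=0: stock 49.0000 → up 60.2700 (V=20.9896), down 41.6500 (V=7.5856). Price 14.3419; hedge Δ=0.7199, bond B=-20.9320.
Check: Δ(0,0)·S0 + B(0,0) = 14.3419 = V0.

(0,0): Delta=0.7199 Bond=-20.9320
(1,0): Delta=0.1625 Bond=0.8171
(1,1): Delta=1.0000 Bond=-39.2804
V0=14.3419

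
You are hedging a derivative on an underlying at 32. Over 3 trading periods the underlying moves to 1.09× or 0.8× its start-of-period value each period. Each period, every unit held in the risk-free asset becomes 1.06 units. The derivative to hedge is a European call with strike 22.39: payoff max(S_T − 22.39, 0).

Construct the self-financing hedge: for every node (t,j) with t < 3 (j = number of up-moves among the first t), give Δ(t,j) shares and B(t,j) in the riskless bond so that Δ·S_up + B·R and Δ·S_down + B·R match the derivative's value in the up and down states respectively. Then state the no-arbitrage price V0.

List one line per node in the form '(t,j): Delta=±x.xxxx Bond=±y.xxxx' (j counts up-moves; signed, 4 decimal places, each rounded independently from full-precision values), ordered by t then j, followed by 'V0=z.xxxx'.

(0,0): Delta=0.9927 Bond=-18.5588
(1,0): Delta=0.9143 Bond=-17.6653
(1,1): Delta=0.9994 Bond=-19.9039
(2,0): Delta=0.0000 Bond=0.0000
(2,1): Delta=0.9917 Bond=-20.8858
(2,2): Delta=1.0000 Bond=-21.1226
V0=13.2081

No-arbitrage ⇒ martingale measure with p* = (R−d)/(u−d) = 0.8966.
At expiry t=3: V(3,0)=0.0000, V(3,1)=0.0000, V(3,2)=8.0254, V(3,3)=19.0509
  t=2,j=0: stock 20.4800 → up 22.3232 (V=0.0000), down 16.3840 (V=0.0000). Price 0.0000; hedge Δ=0.0000, bond B=0.0000.
  t=2,j=1: stock 27.9040 → up 30.4154 (V=8.0254), down 22.3232 (V=0.0000). Price 6.7879; hedge Δ=0.9917, bond B=-20.8858.
  t=2,j=2: stock 38.0192 → up 41.4409 (V=19.0509), down 30.4154 (V=8.0254). Price 16.8966; hedge Δ=1.0000, bond B=-21.1226.
  t=1,j=0: stock 25.6000 → up 27.9040 (V=6.7879), down 20.4800 (V=0.0000). Price 5.7412; hedge Δ=0.9143, bond B=-17.6653.
  t=1,j=1: stock 34.8800 → up 38.0192 (V=16.8966), down 27.9040 (V=6.7879). Price 14.9536; hedge Δ=0.9994, bond B=-19.9039.
  t=0,j=0: stock 32.0000 → up 34.8800 (V=14.9536), down 25.6000 (V=5.7412). Price 13.2081; hedge Δ=0.9927, bond B=-18.5588.
Each (Δ,B) replicates both successor values, so the strategy is self-financing and V0 is arbitrage-free.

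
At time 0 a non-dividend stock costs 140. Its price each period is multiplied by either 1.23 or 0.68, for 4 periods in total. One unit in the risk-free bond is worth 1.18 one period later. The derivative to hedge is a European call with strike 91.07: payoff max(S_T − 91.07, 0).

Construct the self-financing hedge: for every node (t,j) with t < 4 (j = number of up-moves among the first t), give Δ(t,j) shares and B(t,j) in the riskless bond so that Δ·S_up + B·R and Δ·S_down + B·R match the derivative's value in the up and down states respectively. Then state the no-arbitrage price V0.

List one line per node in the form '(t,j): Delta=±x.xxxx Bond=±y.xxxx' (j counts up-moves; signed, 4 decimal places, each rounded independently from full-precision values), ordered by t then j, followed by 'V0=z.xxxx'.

The replicating-portfolio and risk-neutral prices coincide; use p* = (1.18−0.68)/(1.23−0.68) = 0.9091 for the latter.
Payoff layer (t=4): V(4,0)=0.0000, V(4,1)=0.0000, V(4,2)=6.8691, V(4,3)=86.0845, V(4,4)=229.3713
  t=3,j=0: stock 44.0205 → up 54.1452 (V=0.0000), down 29.9339 (V=0.0000). Price 0.0000; hedge Δ=0.0000, bond B=0.0000.
  t=3,j=1: stock 79.6253 → up 97.9391 (V=6.8691), down 54.1452 (V=0.0000). Price 5.2921; hedge Δ=0.1569, bond B=-7.1972.
  t=3,j=2: stock 144.0281 → up 177.1545 (V=86.0845), down 97.9391 (V=6.8691). Price 66.8501; hedge Δ=1.0000, bond B=-77.1780.
  t=3,j=3: stock 260.5214 → up 320.4413 (V=229.3713), down 177.1545 (V=86.0845). Price 183.3434; hedge Δ=1.0000, bond B=-77.1780.
  t=2,j=0: stock 64.7360 → up 79.6253 (V=5.2921), down 44.0205 (V=0.0000). Price 4.0771; hedge Δ=0.1486, bond B=-5.5448.
  t=2,j=1: stock 117.0960 → up 144.0281 (V=66.8501), down 79.6253 (V=5.2921). Price 51.9101; hedge Δ=0.9558, bond B=-60.0136.
  t=2,j=2: stock 211.8060 → up 260.5214 (V=183.3434), down 144.0281 (V=66.8501). Price 146.4009; hedge Δ=1.0000, bond B=-65.4051.
  t=1,j=0: stock 95.2000 → up 117.0960 (V=51.9101), down 64.7360 (V=4.0771). Price 40.3065; hedge Δ=0.9135, bond B=-46.6626.
  t=1,j=1: stock 172.2000 → up 211.8060 (V=146.4009), down 117.0960 (V=51.9101). Price 116.7889; hedge Δ=0.9977, bond B=-55.0126.
  t=0,j=0: stock 140.0000 → up 172.2000 (V=116.7889), down 95.2000 (V=40.3065). Price 93.0813; hedge Δ=0.9933, bond B=-45.9776.
Self-financing check: at every node Δ·S+B equals the discounted successor values.

(0,0): Delta=0.9933 Bond=-45.9776
(1,0): Delta=0.9135 Bond=-46.6626
(1,1): Delta=0.9977 Bond=-55.0126
(2,0): Delta=0.1486 Bond=-5.5448
(2,1): Delta=0.9558 Bond=-60.0136
(2,2): Delta=1.0000 Bond=-65.4051
(3,0): Delta=0.0000 Bond=0.0000
(3,1): Delta=0.1569 Bond=-7.1972
(3,2): Delta=1.0000 Bond=-77.1780
(3,3): Delta=1.0000 Bond=-77.1780
V0=93.0813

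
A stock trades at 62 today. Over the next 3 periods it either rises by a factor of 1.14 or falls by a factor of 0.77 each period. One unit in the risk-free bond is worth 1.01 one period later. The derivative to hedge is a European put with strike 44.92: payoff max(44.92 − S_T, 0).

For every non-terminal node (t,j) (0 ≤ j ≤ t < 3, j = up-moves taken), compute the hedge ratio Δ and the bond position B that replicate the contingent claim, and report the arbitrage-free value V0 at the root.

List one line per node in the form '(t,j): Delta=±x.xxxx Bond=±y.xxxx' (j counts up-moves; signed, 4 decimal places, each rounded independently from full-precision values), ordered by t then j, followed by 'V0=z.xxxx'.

(0,0): Delta=-0.1305 Bond=9.4903
(1,0): Delta=-0.3774 Bond=21.3763
(1,1): Delta=-0.0401 Bond=3.1983
(2,0): Delta=-1.0000 Bond=44.4752
(2,1): Delta=-0.1497 Bond=9.1939
(2,2): Delta=0.0000 Bond=0.0000
V0=1.4022

Under the risk-neutral measure, an up-move has probability p* = (R−d)/(u−d) = 0.6486 and values discount at R = 1.01.
At expiry t=3: V(3,0)=16.6150, V(3,1)=3.0138, V(3,2)=0.0000, V(3,3)=0.0000
  t=2,j=0: stock 36.7598 → up 41.9062 (V=3.0138), down 28.3050 (V=16.6150). Price 7.7154; hedge Δ=-1.0000, bond B=44.4752.
  t=2,j=1: stock 54.4236 → up 62.0429 (V=0.0000), down 41.9062 (V=3.0138). Price 1.0484; hedge Δ=-0.1497, bond B=9.1939.
  t=2,j=2: stock 80.5752 → up 91.8557 (V=0.0000), down 62.0429 (V=0.0000). Price 0.0000; hedge Δ=0.0000, bond B=0.0000.
  t=1,j=0: stock 47.7400 → up 54.4236 (V=1.0484), down 36.7598 (V=7.7154). Price 3.3573; hedge Δ=-0.3774, bond B=21.3763.
  t=1,j=1: stock 70.6800 → up 80.5752 (V=0.0000), down 54.4236 (V=1.0484). Price 0.3647; hedge Δ=-0.0401, bond B=3.1983.
  t=0,j=0: stock 62.0000 → up 70.6800 (V=0.3647), down 47.7400 (V=3.3573). Price 1.4022; hedge Δ=-0.1305, bond B=9.4903.
Check: Δ(0,0)·S0 + B(0,0) = 1.4022 = V0.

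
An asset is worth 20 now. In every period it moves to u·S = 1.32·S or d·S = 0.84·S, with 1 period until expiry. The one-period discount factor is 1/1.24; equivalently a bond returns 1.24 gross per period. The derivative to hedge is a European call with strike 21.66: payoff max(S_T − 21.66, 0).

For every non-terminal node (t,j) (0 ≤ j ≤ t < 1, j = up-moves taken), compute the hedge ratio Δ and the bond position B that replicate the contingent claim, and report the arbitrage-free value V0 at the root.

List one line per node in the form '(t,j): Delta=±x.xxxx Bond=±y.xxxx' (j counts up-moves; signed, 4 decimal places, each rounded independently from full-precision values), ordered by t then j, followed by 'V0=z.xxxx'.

No-arbitrage ⇒ martingale measure with p* = (R−d)/(u−d) = 0.8333.
At expiry t=1: V(1,0)=0.0000, V(1,1)=4.7400
(0,0): S=20.0000. Δ = (V_up−V_dn)/(S_up−S_dn) = (4.7400−0.0000)/(26.4000−16.8000) = 0.4938. V = [p*·4.7400 + (1−p*)·0.0000]/1.24 = 3.1855. B = V − Δ·S = -6.6895.
Self-financing check: at every node Δ·S+B equals the discounted successor values.

(0,0): Delta=0.4938 Bond=-6.6895
V0=3.1855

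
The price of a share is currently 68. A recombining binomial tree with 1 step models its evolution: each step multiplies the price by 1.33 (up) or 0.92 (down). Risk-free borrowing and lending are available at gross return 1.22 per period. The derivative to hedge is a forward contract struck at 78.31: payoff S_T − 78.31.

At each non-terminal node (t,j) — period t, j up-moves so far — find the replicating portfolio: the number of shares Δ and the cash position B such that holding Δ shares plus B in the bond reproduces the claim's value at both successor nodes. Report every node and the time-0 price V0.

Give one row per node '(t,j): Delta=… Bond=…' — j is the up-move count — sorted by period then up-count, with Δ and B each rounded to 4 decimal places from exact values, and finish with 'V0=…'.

No-arbitrage ⇒ martingale measure with p* = (R−d)/(u−d) = 0.7317.
Terminal values V(1,·): V(1,0)=-15.7500, V(1,1)=12.1300
(0,0): S=68.0000. Δ = (V_up−V_dn)/(S_up−S_dn) = (12.1300−-15.7500)/(90.4400−62.5600) = 1.0000. V = [p*·12.1300 + (1−p*)·-15.7500]/1.22 = 3.8115. B = V − Δ·S = -64.1885.
Root portfolio cost Δ·68+B reproduces V0=3.8115.

(0,0): Delta=1.0000 Bond=-64.1885
V0=3.8115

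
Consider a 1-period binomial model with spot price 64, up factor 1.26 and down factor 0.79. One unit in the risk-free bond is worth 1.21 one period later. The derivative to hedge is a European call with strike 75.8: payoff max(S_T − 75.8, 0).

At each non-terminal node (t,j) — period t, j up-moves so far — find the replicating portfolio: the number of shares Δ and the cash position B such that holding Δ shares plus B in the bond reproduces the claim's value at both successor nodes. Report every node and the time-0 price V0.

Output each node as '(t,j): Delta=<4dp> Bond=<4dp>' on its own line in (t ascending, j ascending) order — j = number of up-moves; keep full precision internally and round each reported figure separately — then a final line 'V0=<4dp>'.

The replicating-portfolio and risk-neutral prices coincide; use p* = (1.21−0.79)/(1.26−0.79) = 0.8936 for the latter.
At expiry t=1: V(1,0)=0.0000, V(1,1)=4.8400
  t=0,j=0: stock 64.0000 → up 80.6400 (V=4.8400), down 50.5600 (V=0.0000). Price 3.5745; hedge Δ=0.1609, bond B=-6.7234.
The time-0 hedge costs 3.5745, which is the no-arbitrage price.

(0,0): Delta=0.1609 Bond=-6.7234
V0=3.5745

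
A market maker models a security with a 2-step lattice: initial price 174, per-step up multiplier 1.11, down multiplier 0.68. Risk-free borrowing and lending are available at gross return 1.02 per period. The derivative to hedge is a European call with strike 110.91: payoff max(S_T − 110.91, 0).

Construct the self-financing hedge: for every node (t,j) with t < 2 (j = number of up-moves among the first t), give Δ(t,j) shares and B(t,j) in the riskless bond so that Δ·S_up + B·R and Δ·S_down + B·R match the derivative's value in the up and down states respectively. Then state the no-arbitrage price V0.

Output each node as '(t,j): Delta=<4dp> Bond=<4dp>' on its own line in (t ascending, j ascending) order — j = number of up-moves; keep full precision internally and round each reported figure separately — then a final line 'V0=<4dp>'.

(0,0): Delta=0.9165 Bond=-90.7889
(1,0): Delta=0.4015 Bond=-31.6670
(1,1): Delta=1.0000 Bond=-108.7353
V0=68.6790

The replicating-portfolio and risk-neutral prices coincide; use p* = (1.02−0.68)/(1.11−0.68) = 0.7907 for the latter.
At expiry t=2: V(2,0)=0.0000, V(2,1)=20.4252, V(2,2)=103.4754
Node (1,0) S=118.3200: V=(p*·20.4252+(1−p*)·0.0000)/1.02=15.8335; Δ=(20.4252−0.0000)/(131.3352−80.4576)=0.4015; B=V−Δ·S=-31.6670
Node (1,1) S=193.1400: V=(p*·103.4754+(1−p*)·20.4252)/1.02=84.4047; Δ=(103.4754−20.4252)/(214.3854−131.3352)=1.0000; B=V−Δ·S=-108.7353
Node (0,0) S=174.0000: V=(p*·84.4047+(1−p*)·15.8335)/1.02=68.6790; Δ=(84.4047−15.8335)/(193.1400−118.3200)=0.9165; B=V−Δ·S=-90.7889
Root portfolio cost Δ·174+B reproduces V0=68.6790.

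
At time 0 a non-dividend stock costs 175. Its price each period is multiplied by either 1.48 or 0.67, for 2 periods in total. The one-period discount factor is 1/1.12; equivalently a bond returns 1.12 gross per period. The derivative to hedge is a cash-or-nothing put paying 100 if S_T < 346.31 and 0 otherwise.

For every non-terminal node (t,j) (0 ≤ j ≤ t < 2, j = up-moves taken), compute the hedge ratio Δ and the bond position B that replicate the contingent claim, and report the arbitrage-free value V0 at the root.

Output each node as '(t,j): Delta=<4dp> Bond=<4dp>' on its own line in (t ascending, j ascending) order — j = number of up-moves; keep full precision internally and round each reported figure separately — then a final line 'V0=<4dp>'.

The replicating-portfolio and risk-neutral prices coincide; use p* = (1.12−0.67)/(1.48−0.67) = 0.5556 for the latter.
Terminal values V(2,·): V(2,0)=100.0000, V(2,1)=100.0000, V(2,2)=0.0000
(1,0): S=117.2500. Δ = (V_up−V_dn)/(S_up−S_dn) = (100.0000−100.0000)/(173.5300−78.5575) = 0.0000. V = [p*·100.0000 + (1−p*)·100.0000]/1.12 = 89.2857. B = V − Δ·S = 89.2857.
(1,1): S=259.0000. Δ = (V_up−V_dn)/(S_up−S_dn) = (0.0000−100.0000)/(383.3200−173.5300) = -0.4767. V = [p*·0.0000 + (1−p*)·100.0000]/1.12 = 39.6825. B = V − Δ·S = 163.1393.
(0,0): S=175.0000. Δ = (V_up−V_dn)/(S_up−S_dn) = (39.6825−89.2857)/(259.0000−117.2500) = -0.3499. V = [p*·39.6825 + (1−p*)·89.2857]/1.12 = 55.1146. B = V − Δ·S = 116.3531.
Self-financing check: at every node Δ·S+B equals the discounted successor values.

(0,0): Delta=-0.3499 Bond=116.3531
(1,0): Delta=0.0000 Bond=89.2857
(1,1): Delta=-0.4767 Bond=163.1393
V0=55.1146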